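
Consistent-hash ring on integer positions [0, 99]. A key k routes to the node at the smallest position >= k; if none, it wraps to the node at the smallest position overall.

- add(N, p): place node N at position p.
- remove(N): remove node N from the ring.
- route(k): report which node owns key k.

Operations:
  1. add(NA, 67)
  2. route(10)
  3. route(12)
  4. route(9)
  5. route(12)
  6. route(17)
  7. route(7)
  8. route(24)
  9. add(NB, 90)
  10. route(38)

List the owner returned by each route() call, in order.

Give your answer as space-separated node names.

Answer: NA NA NA NA NA NA NA NA

Derivation:
Op 1: add NA@67 -> ring=[67:NA]
Op 2: route key 10: smallest pos >= 10 is 67 -> NA
Op 3: route key 12: smallest pos >= 12 is 67 -> NA
Op 4: route key 9: smallest pos >= 9 is 67 -> NA
Op 5: route key 12: smallest pos >= 12 is 67 -> NA
Op 6: route key 17: smallest pos >= 17 is 67 -> NA
Op 7: route key 7: smallest pos >= 7 is 67 -> NA
Op 8: route key 24: smallest pos >= 24 is 67 -> NA
Op 9: add NB@90 -> ring=[67:NA,90:NB]
Op 10: route key 38: smallest pos >= 38 is 67 -> NA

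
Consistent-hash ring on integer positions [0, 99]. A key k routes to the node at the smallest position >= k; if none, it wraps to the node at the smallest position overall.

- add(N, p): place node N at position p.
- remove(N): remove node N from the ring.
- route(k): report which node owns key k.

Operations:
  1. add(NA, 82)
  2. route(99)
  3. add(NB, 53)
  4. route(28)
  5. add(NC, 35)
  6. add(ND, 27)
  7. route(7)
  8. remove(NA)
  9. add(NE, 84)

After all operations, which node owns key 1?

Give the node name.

Answer: ND

Derivation:
Op 1: add NA@82 -> ring=[82:NA]
Op 2: route key 99: none >= 99, wrap to smallest pos 82 -> NA
Op 3: add NB@53 -> ring=[53:NB,82:NA]
Op 4: route key 28: smallest pos >= 28 is 53 -> NB
Op 5: add NC@35 -> ring=[35:NC,53:NB,82:NA]
Op 6: add ND@27 -> ring=[27:ND,35:NC,53:NB,82:NA]
Op 7: route key 7: smallest pos >= 7 is 27 -> ND
Op 8: remove NA -> ring=[27:ND,35:NC,53:NB]
Op 9: add NE@84 -> ring=[27:ND,35:NC,53:NB,84:NE]
Final route key 1: smallest pos >= 1 is 27 -> ND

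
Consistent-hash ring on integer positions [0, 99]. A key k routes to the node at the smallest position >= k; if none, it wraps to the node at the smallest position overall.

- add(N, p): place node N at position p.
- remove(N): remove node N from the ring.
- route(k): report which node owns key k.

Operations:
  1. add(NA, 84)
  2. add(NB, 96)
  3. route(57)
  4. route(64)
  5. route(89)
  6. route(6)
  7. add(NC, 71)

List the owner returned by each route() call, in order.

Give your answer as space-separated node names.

Answer: NA NA NB NA

Derivation:
Op 1: add NA@84 -> ring=[84:NA]
Op 2: add NB@96 -> ring=[84:NA,96:NB]
Op 3: route key 57: smallest pos >= 57 is 84 -> NA
Op 4: route key 64: smallest pos >= 64 is 84 -> NA
Op 5: route key 89: smallest pos >= 89 is 96 -> NB
Op 6: route key 6: smallest pos >= 6 is 84 -> NA
Op 7: add NC@71 -> ring=[71:NC,84:NA,96:NB]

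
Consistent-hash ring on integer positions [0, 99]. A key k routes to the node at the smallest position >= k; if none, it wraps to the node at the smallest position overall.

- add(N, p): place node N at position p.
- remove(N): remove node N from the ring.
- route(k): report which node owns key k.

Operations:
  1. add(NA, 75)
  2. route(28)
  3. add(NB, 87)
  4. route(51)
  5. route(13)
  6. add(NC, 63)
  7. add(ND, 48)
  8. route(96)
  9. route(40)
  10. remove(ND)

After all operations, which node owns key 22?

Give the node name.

Op 1: add NA@75 -> ring=[75:NA]
Op 2: route key 28: smallest pos >= 28 is 75 -> NA
Op 3: add NB@87 -> ring=[75:NA,87:NB]
Op 4: route key 51: smallest pos >= 51 is 75 -> NA
Op 5: route key 13: smallest pos >= 13 is 75 -> NA
Op 6: add NC@63 -> ring=[63:NC,75:NA,87:NB]
Op 7: add ND@48 -> ring=[48:ND,63:NC,75:NA,87:NB]
Op 8: route key 96: none >= 96, wrap to smallest pos 48 -> ND
Op 9: route key 40: smallest pos >= 40 is 48 -> ND
Op 10: remove ND -> ring=[63:NC,75:NA,87:NB]
Final route key 22: smallest pos >= 22 is 63 -> NC

Answer: NC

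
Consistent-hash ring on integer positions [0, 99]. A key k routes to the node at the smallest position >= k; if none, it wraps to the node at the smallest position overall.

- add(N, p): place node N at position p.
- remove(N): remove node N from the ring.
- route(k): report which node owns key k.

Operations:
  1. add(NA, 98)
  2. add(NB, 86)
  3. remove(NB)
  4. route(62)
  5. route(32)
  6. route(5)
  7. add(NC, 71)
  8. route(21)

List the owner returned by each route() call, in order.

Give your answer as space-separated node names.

Op 1: add NA@98 -> ring=[98:NA]
Op 2: add NB@86 -> ring=[86:NB,98:NA]
Op 3: remove NB -> ring=[98:NA]
Op 4: route key 62: smallest pos >= 62 is 98 -> NA
Op 5: route key 32: smallest pos >= 32 is 98 -> NA
Op 6: route key 5: smallest pos >= 5 is 98 -> NA
Op 7: add NC@71 -> ring=[71:NC,98:NA]
Op 8: route key 21: smallest pos >= 21 is 71 -> NC

Answer: NA NA NA NC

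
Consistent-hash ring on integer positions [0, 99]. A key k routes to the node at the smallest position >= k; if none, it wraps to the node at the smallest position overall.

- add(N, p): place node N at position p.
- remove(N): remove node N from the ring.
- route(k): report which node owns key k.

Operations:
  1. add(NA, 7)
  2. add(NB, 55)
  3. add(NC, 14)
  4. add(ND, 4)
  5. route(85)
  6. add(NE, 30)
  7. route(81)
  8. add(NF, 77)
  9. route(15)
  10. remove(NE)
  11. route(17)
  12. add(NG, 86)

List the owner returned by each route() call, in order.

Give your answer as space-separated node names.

Answer: ND ND NE NB

Derivation:
Op 1: add NA@7 -> ring=[7:NA]
Op 2: add NB@55 -> ring=[7:NA,55:NB]
Op 3: add NC@14 -> ring=[7:NA,14:NC,55:NB]
Op 4: add ND@4 -> ring=[4:ND,7:NA,14:NC,55:NB]
Op 5: route key 85: none >= 85, wrap to smallest pos 4 -> ND
Op 6: add NE@30 -> ring=[4:ND,7:NA,14:NC,30:NE,55:NB]
Op 7: route key 81: none >= 81, wrap to smallest pos 4 -> ND
Op 8: add NF@77 -> ring=[4:ND,7:NA,14:NC,30:NE,55:NB,77:NF]
Op 9: route key 15: smallest pos >= 15 is 30 -> NE
Op 10: remove NE -> ring=[4:ND,7:NA,14:NC,55:NB,77:NF]
Op 11: route key 17: smallest pos >= 17 is 55 -> NB
Op 12: add NG@86 -> ring=[4:ND,7:NA,14:NC,55:NB,77:NF,86:NG]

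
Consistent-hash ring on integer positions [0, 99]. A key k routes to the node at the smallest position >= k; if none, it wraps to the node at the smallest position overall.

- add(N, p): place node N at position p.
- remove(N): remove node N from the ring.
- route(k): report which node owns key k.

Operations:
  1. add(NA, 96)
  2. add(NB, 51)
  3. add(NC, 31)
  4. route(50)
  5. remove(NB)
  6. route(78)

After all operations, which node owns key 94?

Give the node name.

Answer: NA

Derivation:
Op 1: add NA@96 -> ring=[96:NA]
Op 2: add NB@51 -> ring=[51:NB,96:NA]
Op 3: add NC@31 -> ring=[31:NC,51:NB,96:NA]
Op 4: route key 50: smallest pos >= 50 is 51 -> NB
Op 5: remove NB -> ring=[31:NC,96:NA]
Op 6: route key 78: smallest pos >= 78 is 96 -> NA
Final route key 94: smallest pos >= 94 is 96 -> NA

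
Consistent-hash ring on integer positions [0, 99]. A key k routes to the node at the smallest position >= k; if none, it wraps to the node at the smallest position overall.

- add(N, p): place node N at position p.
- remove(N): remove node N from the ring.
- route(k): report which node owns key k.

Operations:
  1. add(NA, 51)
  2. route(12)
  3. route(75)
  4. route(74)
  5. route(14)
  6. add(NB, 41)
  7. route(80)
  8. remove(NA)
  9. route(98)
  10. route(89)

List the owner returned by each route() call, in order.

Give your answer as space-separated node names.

Op 1: add NA@51 -> ring=[51:NA]
Op 2: route key 12: smallest pos >= 12 is 51 -> NA
Op 3: route key 75: none >= 75, wrap to smallest pos 51 -> NA
Op 4: route key 74: none >= 74, wrap to smallest pos 51 -> NA
Op 5: route key 14: smallest pos >= 14 is 51 -> NA
Op 6: add NB@41 -> ring=[41:NB,51:NA]
Op 7: route key 80: none >= 80, wrap to smallest pos 41 -> NB
Op 8: remove NA -> ring=[41:NB]
Op 9: route key 98: none >= 98, wrap to smallest pos 41 -> NB
Op 10: route key 89: none >= 89, wrap to smallest pos 41 -> NB

Answer: NA NA NA NA NB NB NB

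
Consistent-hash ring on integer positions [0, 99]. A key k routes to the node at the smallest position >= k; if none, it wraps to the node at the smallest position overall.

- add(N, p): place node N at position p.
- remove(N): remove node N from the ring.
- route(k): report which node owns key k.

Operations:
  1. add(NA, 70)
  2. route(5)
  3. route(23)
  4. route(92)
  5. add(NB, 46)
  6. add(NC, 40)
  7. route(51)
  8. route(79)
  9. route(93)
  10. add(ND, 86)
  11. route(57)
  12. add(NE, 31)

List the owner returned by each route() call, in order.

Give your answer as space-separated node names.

Answer: NA NA NA NA NC NC NA

Derivation:
Op 1: add NA@70 -> ring=[70:NA]
Op 2: route key 5: smallest pos >= 5 is 70 -> NA
Op 3: route key 23: smallest pos >= 23 is 70 -> NA
Op 4: route key 92: none >= 92, wrap to smallest pos 70 -> NA
Op 5: add NB@46 -> ring=[46:NB,70:NA]
Op 6: add NC@40 -> ring=[40:NC,46:NB,70:NA]
Op 7: route key 51: smallest pos >= 51 is 70 -> NA
Op 8: route key 79: none >= 79, wrap to smallest pos 40 -> NC
Op 9: route key 93: none >= 93, wrap to smallest pos 40 -> NC
Op 10: add ND@86 -> ring=[40:NC,46:NB,70:NA,86:ND]
Op 11: route key 57: smallest pos >= 57 is 70 -> NA
Op 12: add NE@31 -> ring=[31:NE,40:NC,46:NB,70:NA,86:ND]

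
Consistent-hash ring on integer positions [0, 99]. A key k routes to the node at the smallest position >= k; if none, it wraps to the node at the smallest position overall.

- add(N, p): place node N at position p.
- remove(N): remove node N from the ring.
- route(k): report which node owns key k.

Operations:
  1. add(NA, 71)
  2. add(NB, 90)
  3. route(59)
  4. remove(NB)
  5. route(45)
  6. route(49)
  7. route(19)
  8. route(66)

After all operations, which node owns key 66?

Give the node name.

Answer: NA

Derivation:
Op 1: add NA@71 -> ring=[71:NA]
Op 2: add NB@90 -> ring=[71:NA,90:NB]
Op 3: route key 59: smallest pos >= 59 is 71 -> NA
Op 4: remove NB -> ring=[71:NA]
Op 5: route key 45: smallest pos >= 45 is 71 -> NA
Op 6: route key 49: smallest pos >= 49 is 71 -> NA
Op 7: route key 19: smallest pos >= 19 is 71 -> NA
Op 8: route key 66: smallest pos >= 66 is 71 -> NA
Final route key 66: smallest pos >= 66 is 71 -> NA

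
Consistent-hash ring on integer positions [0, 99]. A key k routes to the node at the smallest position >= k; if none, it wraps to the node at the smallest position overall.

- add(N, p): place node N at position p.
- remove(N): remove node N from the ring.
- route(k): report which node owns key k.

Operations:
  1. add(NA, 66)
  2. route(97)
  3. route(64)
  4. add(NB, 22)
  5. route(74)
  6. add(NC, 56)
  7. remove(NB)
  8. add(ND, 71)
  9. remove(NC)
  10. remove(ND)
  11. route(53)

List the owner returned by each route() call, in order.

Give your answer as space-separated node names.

Op 1: add NA@66 -> ring=[66:NA]
Op 2: route key 97: none >= 97, wrap to smallest pos 66 -> NA
Op 3: route key 64: smallest pos >= 64 is 66 -> NA
Op 4: add NB@22 -> ring=[22:NB,66:NA]
Op 5: route key 74: none >= 74, wrap to smallest pos 22 -> NB
Op 6: add NC@56 -> ring=[22:NB,56:NC,66:NA]
Op 7: remove NB -> ring=[56:NC,66:NA]
Op 8: add ND@71 -> ring=[56:NC,66:NA,71:ND]
Op 9: remove NC -> ring=[66:NA,71:ND]
Op 10: remove ND -> ring=[66:NA]
Op 11: route key 53: smallest pos >= 53 is 66 -> NA

Answer: NA NA NB NA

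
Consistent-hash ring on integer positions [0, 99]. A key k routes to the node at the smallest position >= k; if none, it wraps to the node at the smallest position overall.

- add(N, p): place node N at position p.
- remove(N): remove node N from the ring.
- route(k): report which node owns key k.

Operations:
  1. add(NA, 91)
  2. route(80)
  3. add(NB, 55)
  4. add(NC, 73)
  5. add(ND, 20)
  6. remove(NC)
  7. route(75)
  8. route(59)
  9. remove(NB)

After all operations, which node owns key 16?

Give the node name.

Op 1: add NA@91 -> ring=[91:NA]
Op 2: route key 80: smallest pos >= 80 is 91 -> NA
Op 3: add NB@55 -> ring=[55:NB,91:NA]
Op 4: add NC@73 -> ring=[55:NB,73:NC,91:NA]
Op 5: add ND@20 -> ring=[20:ND,55:NB,73:NC,91:NA]
Op 6: remove NC -> ring=[20:ND,55:NB,91:NA]
Op 7: route key 75: smallest pos >= 75 is 91 -> NA
Op 8: route key 59: smallest pos >= 59 is 91 -> NA
Op 9: remove NB -> ring=[20:ND,91:NA]
Final route key 16: smallest pos >= 16 is 20 -> ND

Answer: ND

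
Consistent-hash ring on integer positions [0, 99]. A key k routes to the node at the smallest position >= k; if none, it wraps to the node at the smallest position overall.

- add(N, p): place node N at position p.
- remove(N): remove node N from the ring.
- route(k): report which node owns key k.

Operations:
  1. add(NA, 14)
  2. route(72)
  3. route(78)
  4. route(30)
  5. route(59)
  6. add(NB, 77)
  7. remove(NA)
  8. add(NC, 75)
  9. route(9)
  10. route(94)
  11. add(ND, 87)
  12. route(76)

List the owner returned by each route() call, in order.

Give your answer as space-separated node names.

Answer: NA NA NA NA NC NC NB

Derivation:
Op 1: add NA@14 -> ring=[14:NA]
Op 2: route key 72: none >= 72, wrap to smallest pos 14 -> NA
Op 3: route key 78: none >= 78, wrap to smallest pos 14 -> NA
Op 4: route key 30: none >= 30, wrap to smallest pos 14 -> NA
Op 5: route key 59: none >= 59, wrap to smallest pos 14 -> NA
Op 6: add NB@77 -> ring=[14:NA,77:NB]
Op 7: remove NA -> ring=[77:NB]
Op 8: add NC@75 -> ring=[75:NC,77:NB]
Op 9: route key 9: smallest pos >= 9 is 75 -> NC
Op 10: route key 94: none >= 94, wrap to smallest pos 75 -> NC
Op 11: add ND@87 -> ring=[75:NC,77:NB,87:ND]
Op 12: route key 76: smallest pos >= 76 is 77 -> NB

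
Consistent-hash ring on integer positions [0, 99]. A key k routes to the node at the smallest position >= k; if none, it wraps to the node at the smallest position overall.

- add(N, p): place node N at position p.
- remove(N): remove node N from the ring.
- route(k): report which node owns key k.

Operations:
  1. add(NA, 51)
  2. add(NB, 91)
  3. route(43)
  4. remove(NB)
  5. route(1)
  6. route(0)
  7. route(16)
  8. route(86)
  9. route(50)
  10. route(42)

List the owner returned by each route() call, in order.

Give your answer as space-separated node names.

Answer: NA NA NA NA NA NA NA

Derivation:
Op 1: add NA@51 -> ring=[51:NA]
Op 2: add NB@91 -> ring=[51:NA,91:NB]
Op 3: route key 43: smallest pos >= 43 is 51 -> NA
Op 4: remove NB -> ring=[51:NA]
Op 5: route key 1: smallest pos >= 1 is 51 -> NA
Op 6: route key 0: smallest pos >= 0 is 51 -> NA
Op 7: route key 16: smallest pos >= 16 is 51 -> NA
Op 8: route key 86: none >= 86, wrap to smallest pos 51 -> NA
Op 9: route key 50: smallest pos >= 50 is 51 -> NA
Op 10: route key 42: smallest pos >= 42 is 51 -> NA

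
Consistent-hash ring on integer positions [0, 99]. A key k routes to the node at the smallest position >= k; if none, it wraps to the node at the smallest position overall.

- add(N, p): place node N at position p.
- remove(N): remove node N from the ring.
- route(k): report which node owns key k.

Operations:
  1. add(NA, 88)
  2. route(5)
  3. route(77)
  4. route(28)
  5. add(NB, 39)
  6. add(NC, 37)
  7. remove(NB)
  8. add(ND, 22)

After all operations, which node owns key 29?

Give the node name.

Op 1: add NA@88 -> ring=[88:NA]
Op 2: route key 5: smallest pos >= 5 is 88 -> NA
Op 3: route key 77: smallest pos >= 77 is 88 -> NA
Op 4: route key 28: smallest pos >= 28 is 88 -> NA
Op 5: add NB@39 -> ring=[39:NB,88:NA]
Op 6: add NC@37 -> ring=[37:NC,39:NB,88:NA]
Op 7: remove NB -> ring=[37:NC,88:NA]
Op 8: add ND@22 -> ring=[22:ND,37:NC,88:NA]
Final route key 29: smallest pos >= 29 is 37 -> NC

Answer: NC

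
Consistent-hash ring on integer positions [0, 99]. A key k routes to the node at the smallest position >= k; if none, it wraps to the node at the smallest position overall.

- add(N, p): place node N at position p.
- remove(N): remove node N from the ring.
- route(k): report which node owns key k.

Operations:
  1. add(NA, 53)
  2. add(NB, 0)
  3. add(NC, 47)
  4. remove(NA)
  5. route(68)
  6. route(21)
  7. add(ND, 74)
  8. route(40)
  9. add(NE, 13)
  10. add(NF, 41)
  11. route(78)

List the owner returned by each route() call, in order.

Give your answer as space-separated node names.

Answer: NB NC NC NB

Derivation:
Op 1: add NA@53 -> ring=[53:NA]
Op 2: add NB@0 -> ring=[0:NB,53:NA]
Op 3: add NC@47 -> ring=[0:NB,47:NC,53:NA]
Op 4: remove NA -> ring=[0:NB,47:NC]
Op 5: route key 68: none >= 68, wrap to smallest pos 0 -> NB
Op 6: route key 21: smallest pos >= 21 is 47 -> NC
Op 7: add ND@74 -> ring=[0:NB,47:NC,74:ND]
Op 8: route key 40: smallest pos >= 40 is 47 -> NC
Op 9: add NE@13 -> ring=[0:NB,13:NE,47:NC,74:ND]
Op 10: add NF@41 -> ring=[0:NB,13:NE,41:NF,47:NC,74:ND]
Op 11: route key 78: none >= 78, wrap to smallest pos 0 -> NB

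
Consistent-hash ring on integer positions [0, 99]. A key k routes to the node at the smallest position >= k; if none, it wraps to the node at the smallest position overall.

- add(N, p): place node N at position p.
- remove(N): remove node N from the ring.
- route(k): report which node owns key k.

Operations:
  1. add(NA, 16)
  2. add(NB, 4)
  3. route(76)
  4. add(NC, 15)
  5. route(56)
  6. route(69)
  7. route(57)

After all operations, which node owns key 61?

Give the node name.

Answer: NB

Derivation:
Op 1: add NA@16 -> ring=[16:NA]
Op 2: add NB@4 -> ring=[4:NB,16:NA]
Op 3: route key 76: none >= 76, wrap to smallest pos 4 -> NB
Op 4: add NC@15 -> ring=[4:NB,15:NC,16:NA]
Op 5: route key 56: none >= 56, wrap to smallest pos 4 -> NB
Op 6: route key 69: none >= 69, wrap to smallest pos 4 -> NB
Op 7: route key 57: none >= 57, wrap to smallest pos 4 -> NB
Final route key 61: none >= 61, wrap to smallest pos 4 -> NB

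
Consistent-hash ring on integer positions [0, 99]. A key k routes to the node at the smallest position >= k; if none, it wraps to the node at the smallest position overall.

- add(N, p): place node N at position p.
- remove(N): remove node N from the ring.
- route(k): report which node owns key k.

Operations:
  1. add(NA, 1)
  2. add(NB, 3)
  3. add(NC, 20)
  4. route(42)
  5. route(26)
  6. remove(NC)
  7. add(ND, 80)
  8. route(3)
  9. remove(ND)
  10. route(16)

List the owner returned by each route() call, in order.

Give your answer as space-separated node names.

Op 1: add NA@1 -> ring=[1:NA]
Op 2: add NB@3 -> ring=[1:NA,3:NB]
Op 3: add NC@20 -> ring=[1:NA,3:NB,20:NC]
Op 4: route key 42: none >= 42, wrap to smallest pos 1 -> NA
Op 5: route key 26: none >= 26, wrap to smallest pos 1 -> NA
Op 6: remove NC -> ring=[1:NA,3:NB]
Op 7: add ND@80 -> ring=[1:NA,3:NB,80:ND]
Op 8: route key 3: smallest pos >= 3 is 3 -> NB
Op 9: remove ND -> ring=[1:NA,3:NB]
Op 10: route key 16: none >= 16, wrap to smallest pos 1 -> NA

Answer: NA NA NB NA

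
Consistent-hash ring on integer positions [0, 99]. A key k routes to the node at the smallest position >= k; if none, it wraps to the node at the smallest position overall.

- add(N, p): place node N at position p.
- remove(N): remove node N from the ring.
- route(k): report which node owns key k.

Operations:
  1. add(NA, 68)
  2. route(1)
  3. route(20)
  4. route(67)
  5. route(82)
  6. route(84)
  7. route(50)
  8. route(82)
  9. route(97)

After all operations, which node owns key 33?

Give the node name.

Op 1: add NA@68 -> ring=[68:NA]
Op 2: route key 1: smallest pos >= 1 is 68 -> NA
Op 3: route key 20: smallest pos >= 20 is 68 -> NA
Op 4: route key 67: smallest pos >= 67 is 68 -> NA
Op 5: route key 82: none >= 82, wrap to smallest pos 68 -> NA
Op 6: route key 84: none >= 84, wrap to smallest pos 68 -> NA
Op 7: route key 50: smallest pos >= 50 is 68 -> NA
Op 8: route key 82: none >= 82, wrap to smallest pos 68 -> NA
Op 9: route key 97: none >= 97, wrap to smallest pos 68 -> NA
Final route key 33: smallest pos >= 33 is 68 -> NA

Answer: NA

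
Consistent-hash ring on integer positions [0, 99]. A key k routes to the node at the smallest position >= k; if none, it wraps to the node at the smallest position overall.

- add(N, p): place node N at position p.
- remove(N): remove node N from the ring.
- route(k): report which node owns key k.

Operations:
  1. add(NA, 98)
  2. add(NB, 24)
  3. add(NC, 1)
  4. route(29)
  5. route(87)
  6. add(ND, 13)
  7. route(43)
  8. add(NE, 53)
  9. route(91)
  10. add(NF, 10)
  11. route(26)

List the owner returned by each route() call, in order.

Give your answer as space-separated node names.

Answer: NA NA NA NA NE

Derivation:
Op 1: add NA@98 -> ring=[98:NA]
Op 2: add NB@24 -> ring=[24:NB,98:NA]
Op 3: add NC@1 -> ring=[1:NC,24:NB,98:NA]
Op 4: route key 29: smallest pos >= 29 is 98 -> NA
Op 5: route key 87: smallest pos >= 87 is 98 -> NA
Op 6: add ND@13 -> ring=[1:NC,13:ND,24:NB,98:NA]
Op 7: route key 43: smallest pos >= 43 is 98 -> NA
Op 8: add NE@53 -> ring=[1:NC,13:ND,24:NB,53:NE,98:NA]
Op 9: route key 91: smallest pos >= 91 is 98 -> NA
Op 10: add NF@10 -> ring=[1:NC,10:NF,13:ND,24:NB,53:NE,98:NA]
Op 11: route key 26: smallest pos >= 26 is 53 -> NE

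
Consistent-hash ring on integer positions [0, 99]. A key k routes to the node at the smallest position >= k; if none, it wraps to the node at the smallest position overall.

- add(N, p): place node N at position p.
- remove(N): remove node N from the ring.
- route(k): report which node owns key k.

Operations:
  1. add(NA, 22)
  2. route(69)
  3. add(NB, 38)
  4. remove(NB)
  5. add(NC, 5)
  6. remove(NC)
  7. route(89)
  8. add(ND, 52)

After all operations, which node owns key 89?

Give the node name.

Answer: NA

Derivation:
Op 1: add NA@22 -> ring=[22:NA]
Op 2: route key 69: none >= 69, wrap to smallest pos 22 -> NA
Op 3: add NB@38 -> ring=[22:NA,38:NB]
Op 4: remove NB -> ring=[22:NA]
Op 5: add NC@5 -> ring=[5:NC,22:NA]
Op 6: remove NC -> ring=[22:NA]
Op 7: route key 89: none >= 89, wrap to smallest pos 22 -> NA
Op 8: add ND@52 -> ring=[22:NA,52:ND]
Final route key 89: none >= 89, wrap to smallest pos 22 -> NA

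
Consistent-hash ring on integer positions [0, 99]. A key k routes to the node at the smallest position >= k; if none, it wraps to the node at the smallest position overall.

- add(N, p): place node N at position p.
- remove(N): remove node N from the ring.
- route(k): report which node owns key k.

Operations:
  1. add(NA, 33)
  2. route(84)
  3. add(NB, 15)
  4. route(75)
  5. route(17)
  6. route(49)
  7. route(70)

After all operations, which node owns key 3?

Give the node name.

Answer: NB

Derivation:
Op 1: add NA@33 -> ring=[33:NA]
Op 2: route key 84: none >= 84, wrap to smallest pos 33 -> NA
Op 3: add NB@15 -> ring=[15:NB,33:NA]
Op 4: route key 75: none >= 75, wrap to smallest pos 15 -> NB
Op 5: route key 17: smallest pos >= 17 is 33 -> NA
Op 6: route key 49: none >= 49, wrap to smallest pos 15 -> NB
Op 7: route key 70: none >= 70, wrap to smallest pos 15 -> NB
Final route key 3: smallest pos >= 3 is 15 -> NB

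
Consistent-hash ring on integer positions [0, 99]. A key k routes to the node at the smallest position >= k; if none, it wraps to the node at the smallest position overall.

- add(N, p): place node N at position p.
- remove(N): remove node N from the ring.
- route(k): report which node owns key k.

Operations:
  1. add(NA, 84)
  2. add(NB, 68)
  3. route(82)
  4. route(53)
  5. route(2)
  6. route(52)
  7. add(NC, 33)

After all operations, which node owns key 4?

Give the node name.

Answer: NC

Derivation:
Op 1: add NA@84 -> ring=[84:NA]
Op 2: add NB@68 -> ring=[68:NB,84:NA]
Op 3: route key 82: smallest pos >= 82 is 84 -> NA
Op 4: route key 53: smallest pos >= 53 is 68 -> NB
Op 5: route key 2: smallest pos >= 2 is 68 -> NB
Op 6: route key 52: smallest pos >= 52 is 68 -> NB
Op 7: add NC@33 -> ring=[33:NC,68:NB,84:NA]
Final route key 4: smallest pos >= 4 is 33 -> NC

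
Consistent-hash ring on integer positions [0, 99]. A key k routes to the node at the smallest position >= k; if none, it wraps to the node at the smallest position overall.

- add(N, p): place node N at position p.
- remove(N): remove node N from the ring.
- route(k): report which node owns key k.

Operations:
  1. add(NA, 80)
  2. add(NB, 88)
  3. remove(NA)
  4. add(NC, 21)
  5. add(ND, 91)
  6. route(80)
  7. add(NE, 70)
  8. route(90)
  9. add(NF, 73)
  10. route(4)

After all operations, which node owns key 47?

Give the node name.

Op 1: add NA@80 -> ring=[80:NA]
Op 2: add NB@88 -> ring=[80:NA,88:NB]
Op 3: remove NA -> ring=[88:NB]
Op 4: add NC@21 -> ring=[21:NC,88:NB]
Op 5: add ND@91 -> ring=[21:NC,88:NB,91:ND]
Op 6: route key 80: smallest pos >= 80 is 88 -> NB
Op 7: add NE@70 -> ring=[21:NC,70:NE,88:NB,91:ND]
Op 8: route key 90: smallest pos >= 90 is 91 -> ND
Op 9: add NF@73 -> ring=[21:NC,70:NE,73:NF,88:NB,91:ND]
Op 10: route key 4: smallest pos >= 4 is 21 -> NC
Final route key 47: smallest pos >= 47 is 70 -> NE

Answer: NE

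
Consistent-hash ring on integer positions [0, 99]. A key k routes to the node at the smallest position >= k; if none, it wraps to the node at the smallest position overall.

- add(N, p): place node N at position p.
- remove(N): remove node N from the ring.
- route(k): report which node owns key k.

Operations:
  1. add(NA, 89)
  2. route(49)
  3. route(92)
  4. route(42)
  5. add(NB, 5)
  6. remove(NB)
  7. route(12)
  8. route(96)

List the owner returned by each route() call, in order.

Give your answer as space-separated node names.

Answer: NA NA NA NA NA

Derivation:
Op 1: add NA@89 -> ring=[89:NA]
Op 2: route key 49: smallest pos >= 49 is 89 -> NA
Op 3: route key 92: none >= 92, wrap to smallest pos 89 -> NA
Op 4: route key 42: smallest pos >= 42 is 89 -> NA
Op 5: add NB@5 -> ring=[5:NB,89:NA]
Op 6: remove NB -> ring=[89:NA]
Op 7: route key 12: smallest pos >= 12 is 89 -> NA
Op 8: route key 96: none >= 96, wrap to smallest pos 89 -> NA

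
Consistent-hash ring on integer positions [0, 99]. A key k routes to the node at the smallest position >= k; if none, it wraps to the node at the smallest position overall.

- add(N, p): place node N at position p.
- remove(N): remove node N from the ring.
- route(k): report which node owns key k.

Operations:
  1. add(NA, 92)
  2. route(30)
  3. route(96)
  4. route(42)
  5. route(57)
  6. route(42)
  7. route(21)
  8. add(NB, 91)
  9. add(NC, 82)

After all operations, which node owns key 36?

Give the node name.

Op 1: add NA@92 -> ring=[92:NA]
Op 2: route key 30: smallest pos >= 30 is 92 -> NA
Op 3: route key 96: none >= 96, wrap to smallest pos 92 -> NA
Op 4: route key 42: smallest pos >= 42 is 92 -> NA
Op 5: route key 57: smallest pos >= 57 is 92 -> NA
Op 6: route key 42: smallest pos >= 42 is 92 -> NA
Op 7: route key 21: smallest pos >= 21 is 92 -> NA
Op 8: add NB@91 -> ring=[91:NB,92:NA]
Op 9: add NC@82 -> ring=[82:NC,91:NB,92:NA]
Final route key 36: smallest pos >= 36 is 82 -> NC

Answer: NC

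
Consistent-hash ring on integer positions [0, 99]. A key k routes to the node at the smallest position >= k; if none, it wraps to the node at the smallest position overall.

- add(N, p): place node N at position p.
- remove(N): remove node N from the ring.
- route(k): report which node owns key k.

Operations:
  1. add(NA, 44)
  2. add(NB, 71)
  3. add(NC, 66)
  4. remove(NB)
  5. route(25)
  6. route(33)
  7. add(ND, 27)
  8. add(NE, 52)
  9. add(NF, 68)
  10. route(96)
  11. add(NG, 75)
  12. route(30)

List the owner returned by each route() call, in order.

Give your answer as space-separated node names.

Answer: NA NA ND NA

Derivation:
Op 1: add NA@44 -> ring=[44:NA]
Op 2: add NB@71 -> ring=[44:NA,71:NB]
Op 3: add NC@66 -> ring=[44:NA,66:NC,71:NB]
Op 4: remove NB -> ring=[44:NA,66:NC]
Op 5: route key 25: smallest pos >= 25 is 44 -> NA
Op 6: route key 33: smallest pos >= 33 is 44 -> NA
Op 7: add ND@27 -> ring=[27:ND,44:NA,66:NC]
Op 8: add NE@52 -> ring=[27:ND,44:NA,52:NE,66:NC]
Op 9: add NF@68 -> ring=[27:ND,44:NA,52:NE,66:NC,68:NF]
Op 10: route key 96: none >= 96, wrap to smallest pos 27 -> ND
Op 11: add NG@75 -> ring=[27:ND,44:NA,52:NE,66:NC,68:NF,75:NG]
Op 12: route key 30: smallest pos >= 30 is 44 -> NA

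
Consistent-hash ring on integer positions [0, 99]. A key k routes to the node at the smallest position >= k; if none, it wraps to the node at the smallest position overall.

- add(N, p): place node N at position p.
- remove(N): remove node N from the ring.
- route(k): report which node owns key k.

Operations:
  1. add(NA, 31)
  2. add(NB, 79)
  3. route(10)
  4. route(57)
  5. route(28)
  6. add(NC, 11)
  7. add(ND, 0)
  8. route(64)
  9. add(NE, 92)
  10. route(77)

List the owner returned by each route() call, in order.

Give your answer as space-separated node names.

Op 1: add NA@31 -> ring=[31:NA]
Op 2: add NB@79 -> ring=[31:NA,79:NB]
Op 3: route key 10: smallest pos >= 10 is 31 -> NA
Op 4: route key 57: smallest pos >= 57 is 79 -> NB
Op 5: route key 28: smallest pos >= 28 is 31 -> NA
Op 6: add NC@11 -> ring=[11:NC,31:NA,79:NB]
Op 7: add ND@0 -> ring=[0:ND,11:NC,31:NA,79:NB]
Op 8: route key 64: smallest pos >= 64 is 79 -> NB
Op 9: add NE@92 -> ring=[0:ND,11:NC,31:NA,79:NB,92:NE]
Op 10: route key 77: smallest pos >= 77 is 79 -> NB

Answer: NA NB NA NB NB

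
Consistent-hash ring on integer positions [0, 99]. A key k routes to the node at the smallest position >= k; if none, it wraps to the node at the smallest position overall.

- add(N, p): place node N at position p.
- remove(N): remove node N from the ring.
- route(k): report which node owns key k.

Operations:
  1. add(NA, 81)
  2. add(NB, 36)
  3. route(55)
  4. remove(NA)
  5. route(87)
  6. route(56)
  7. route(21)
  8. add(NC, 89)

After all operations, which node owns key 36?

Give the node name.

Op 1: add NA@81 -> ring=[81:NA]
Op 2: add NB@36 -> ring=[36:NB,81:NA]
Op 3: route key 55: smallest pos >= 55 is 81 -> NA
Op 4: remove NA -> ring=[36:NB]
Op 5: route key 87: none >= 87, wrap to smallest pos 36 -> NB
Op 6: route key 56: none >= 56, wrap to smallest pos 36 -> NB
Op 7: route key 21: smallest pos >= 21 is 36 -> NB
Op 8: add NC@89 -> ring=[36:NB,89:NC]
Final route key 36: smallest pos >= 36 is 36 -> NB

Answer: NB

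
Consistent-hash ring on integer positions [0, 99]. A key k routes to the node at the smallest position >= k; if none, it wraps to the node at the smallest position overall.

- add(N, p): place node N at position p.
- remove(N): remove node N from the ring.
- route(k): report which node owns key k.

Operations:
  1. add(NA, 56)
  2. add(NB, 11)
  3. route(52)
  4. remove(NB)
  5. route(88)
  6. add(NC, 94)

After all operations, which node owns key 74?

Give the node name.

Op 1: add NA@56 -> ring=[56:NA]
Op 2: add NB@11 -> ring=[11:NB,56:NA]
Op 3: route key 52: smallest pos >= 52 is 56 -> NA
Op 4: remove NB -> ring=[56:NA]
Op 5: route key 88: none >= 88, wrap to smallest pos 56 -> NA
Op 6: add NC@94 -> ring=[56:NA,94:NC]
Final route key 74: smallest pos >= 74 is 94 -> NC

Answer: NC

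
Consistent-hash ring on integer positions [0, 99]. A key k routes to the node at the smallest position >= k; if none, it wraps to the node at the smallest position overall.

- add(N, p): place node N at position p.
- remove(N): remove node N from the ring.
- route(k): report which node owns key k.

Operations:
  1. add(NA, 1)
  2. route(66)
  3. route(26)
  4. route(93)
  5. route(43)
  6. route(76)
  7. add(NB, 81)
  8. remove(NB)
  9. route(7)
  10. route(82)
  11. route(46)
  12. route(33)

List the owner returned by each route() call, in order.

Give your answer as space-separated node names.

Op 1: add NA@1 -> ring=[1:NA]
Op 2: route key 66: none >= 66, wrap to smallest pos 1 -> NA
Op 3: route key 26: none >= 26, wrap to smallest pos 1 -> NA
Op 4: route key 93: none >= 93, wrap to smallest pos 1 -> NA
Op 5: route key 43: none >= 43, wrap to smallest pos 1 -> NA
Op 6: route key 76: none >= 76, wrap to smallest pos 1 -> NA
Op 7: add NB@81 -> ring=[1:NA,81:NB]
Op 8: remove NB -> ring=[1:NA]
Op 9: route key 7: none >= 7, wrap to smallest pos 1 -> NA
Op 10: route key 82: none >= 82, wrap to smallest pos 1 -> NA
Op 11: route key 46: none >= 46, wrap to smallest pos 1 -> NA
Op 12: route key 33: none >= 33, wrap to smallest pos 1 -> NA

Answer: NA NA NA NA NA NA NA NA NA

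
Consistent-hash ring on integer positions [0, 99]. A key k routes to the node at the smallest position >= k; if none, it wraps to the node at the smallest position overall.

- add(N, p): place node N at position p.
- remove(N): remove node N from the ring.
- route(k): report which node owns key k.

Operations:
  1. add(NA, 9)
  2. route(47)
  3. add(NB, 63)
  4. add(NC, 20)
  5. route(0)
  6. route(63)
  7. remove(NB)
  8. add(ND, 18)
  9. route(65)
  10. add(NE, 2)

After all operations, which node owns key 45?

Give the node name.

Op 1: add NA@9 -> ring=[9:NA]
Op 2: route key 47: none >= 47, wrap to smallest pos 9 -> NA
Op 3: add NB@63 -> ring=[9:NA,63:NB]
Op 4: add NC@20 -> ring=[9:NA,20:NC,63:NB]
Op 5: route key 0: smallest pos >= 0 is 9 -> NA
Op 6: route key 63: smallest pos >= 63 is 63 -> NB
Op 7: remove NB -> ring=[9:NA,20:NC]
Op 8: add ND@18 -> ring=[9:NA,18:ND,20:NC]
Op 9: route key 65: none >= 65, wrap to smallest pos 9 -> NA
Op 10: add NE@2 -> ring=[2:NE,9:NA,18:ND,20:NC]
Final route key 45: none >= 45, wrap to smallest pos 2 -> NE

Answer: NE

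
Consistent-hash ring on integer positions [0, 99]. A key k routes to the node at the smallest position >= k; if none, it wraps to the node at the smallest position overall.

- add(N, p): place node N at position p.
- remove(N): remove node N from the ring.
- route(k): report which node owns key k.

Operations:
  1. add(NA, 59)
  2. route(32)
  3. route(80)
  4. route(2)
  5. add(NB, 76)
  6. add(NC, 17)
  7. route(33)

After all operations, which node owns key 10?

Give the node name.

Op 1: add NA@59 -> ring=[59:NA]
Op 2: route key 32: smallest pos >= 32 is 59 -> NA
Op 3: route key 80: none >= 80, wrap to smallest pos 59 -> NA
Op 4: route key 2: smallest pos >= 2 is 59 -> NA
Op 5: add NB@76 -> ring=[59:NA,76:NB]
Op 6: add NC@17 -> ring=[17:NC,59:NA,76:NB]
Op 7: route key 33: smallest pos >= 33 is 59 -> NA
Final route key 10: smallest pos >= 10 is 17 -> NC

Answer: NC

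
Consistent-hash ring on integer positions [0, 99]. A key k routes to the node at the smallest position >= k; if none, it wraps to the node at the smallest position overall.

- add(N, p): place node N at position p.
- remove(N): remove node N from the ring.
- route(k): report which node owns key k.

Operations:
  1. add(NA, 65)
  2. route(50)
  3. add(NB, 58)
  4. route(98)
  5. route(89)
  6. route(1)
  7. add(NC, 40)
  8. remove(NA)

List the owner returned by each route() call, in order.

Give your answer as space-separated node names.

Op 1: add NA@65 -> ring=[65:NA]
Op 2: route key 50: smallest pos >= 50 is 65 -> NA
Op 3: add NB@58 -> ring=[58:NB,65:NA]
Op 4: route key 98: none >= 98, wrap to smallest pos 58 -> NB
Op 5: route key 89: none >= 89, wrap to smallest pos 58 -> NB
Op 6: route key 1: smallest pos >= 1 is 58 -> NB
Op 7: add NC@40 -> ring=[40:NC,58:NB,65:NA]
Op 8: remove NA -> ring=[40:NC,58:NB]

Answer: NA NB NB NB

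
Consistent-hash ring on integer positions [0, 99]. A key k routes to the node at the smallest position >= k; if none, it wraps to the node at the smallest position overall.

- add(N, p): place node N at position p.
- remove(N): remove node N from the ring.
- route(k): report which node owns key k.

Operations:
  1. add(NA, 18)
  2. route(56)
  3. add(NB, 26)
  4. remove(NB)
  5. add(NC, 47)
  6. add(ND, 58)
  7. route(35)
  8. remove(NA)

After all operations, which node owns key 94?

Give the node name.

Op 1: add NA@18 -> ring=[18:NA]
Op 2: route key 56: none >= 56, wrap to smallest pos 18 -> NA
Op 3: add NB@26 -> ring=[18:NA,26:NB]
Op 4: remove NB -> ring=[18:NA]
Op 5: add NC@47 -> ring=[18:NA,47:NC]
Op 6: add ND@58 -> ring=[18:NA,47:NC,58:ND]
Op 7: route key 35: smallest pos >= 35 is 47 -> NC
Op 8: remove NA -> ring=[47:NC,58:ND]
Final route key 94: none >= 94, wrap to smallest pos 47 -> NC

Answer: NC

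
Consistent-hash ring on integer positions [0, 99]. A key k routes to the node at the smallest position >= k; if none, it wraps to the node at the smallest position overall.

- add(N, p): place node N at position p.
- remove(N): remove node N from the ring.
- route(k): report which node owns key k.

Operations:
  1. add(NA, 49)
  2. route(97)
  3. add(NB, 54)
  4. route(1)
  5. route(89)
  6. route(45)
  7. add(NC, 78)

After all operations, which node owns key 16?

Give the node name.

Op 1: add NA@49 -> ring=[49:NA]
Op 2: route key 97: none >= 97, wrap to smallest pos 49 -> NA
Op 3: add NB@54 -> ring=[49:NA,54:NB]
Op 4: route key 1: smallest pos >= 1 is 49 -> NA
Op 5: route key 89: none >= 89, wrap to smallest pos 49 -> NA
Op 6: route key 45: smallest pos >= 45 is 49 -> NA
Op 7: add NC@78 -> ring=[49:NA,54:NB,78:NC]
Final route key 16: smallest pos >= 16 is 49 -> NA

Answer: NA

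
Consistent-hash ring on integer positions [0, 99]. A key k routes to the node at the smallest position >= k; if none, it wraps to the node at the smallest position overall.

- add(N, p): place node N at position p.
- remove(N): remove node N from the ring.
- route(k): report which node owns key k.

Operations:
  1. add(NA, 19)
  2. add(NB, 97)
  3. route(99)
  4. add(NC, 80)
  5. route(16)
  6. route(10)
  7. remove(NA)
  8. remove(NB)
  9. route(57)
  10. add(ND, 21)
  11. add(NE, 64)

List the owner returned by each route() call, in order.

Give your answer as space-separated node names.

Op 1: add NA@19 -> ring=[19:NA]
Op 2: add NB@97 -> ring=[19:NA,97:NB]
Op 3: route key 99: none >= 99, wrap to smallest pos 19 -> NA
Op 4: add NC@80 -> ring=[19:NA,80:NC,97:NB]
Op 5: route key 16: smallest pos >= 16 is 19 -> NA
Op 6: route key 10: smallest pos >= 10 is 19 -> NA
Op 7: remove NA -> ring=[80:NC,97:NB]
Op 8: remove NB -> ring=[80:NC]
Op 9: route key 57: smallest pos >= 57 is 80 -> NC
Op 10: add ND@21 -> ring=[21:ND,80:NC]
Op 11: add NE@64 -> ring=[21:ND,64:NE,80:NC]

Answer: NA NA NA NC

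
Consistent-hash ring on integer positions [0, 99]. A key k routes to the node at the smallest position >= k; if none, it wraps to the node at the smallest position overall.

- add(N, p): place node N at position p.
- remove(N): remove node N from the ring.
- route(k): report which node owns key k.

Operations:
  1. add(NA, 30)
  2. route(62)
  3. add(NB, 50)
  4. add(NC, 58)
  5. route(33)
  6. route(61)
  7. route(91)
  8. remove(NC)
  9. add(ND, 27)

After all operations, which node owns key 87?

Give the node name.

Answer: ND

Derivation:
Op 1: add NA@30 -> ring=[30:NA]
Op 2: route key 62: none >= 62, wrap to smallest pos 30 -> NA
Op 3: add NB@50 -> ring=[30:NA,50:NB]
Op 4: add NC@58 -> ring=[30:NA,50:NB,58:NC]
Op 5: route key 33: smallest pos >= 33 is 50 -> NB
Op 6: route key 61: none >= 61, wrap to smallest pos 30 -> NA
Op 7: route key 91: none >= 91, wrap to smallest pos 30 -> NA
Op 8: remove NC -> ring=[30:NA,50:NB]
Op 9: add ND@27 -> ring=[27:ND,30:NA,50:NB]
Final route key 87: none >= 87, wrap to smallest pos 27 -> ND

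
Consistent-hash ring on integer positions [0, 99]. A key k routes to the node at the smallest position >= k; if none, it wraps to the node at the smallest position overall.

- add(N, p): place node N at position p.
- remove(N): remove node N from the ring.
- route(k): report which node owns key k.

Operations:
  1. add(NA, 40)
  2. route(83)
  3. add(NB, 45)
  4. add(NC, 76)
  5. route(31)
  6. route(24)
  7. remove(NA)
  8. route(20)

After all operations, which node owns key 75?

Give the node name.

Answer: NC

Derivation:
Op 1: add NA@40 -> ring=[40:NA]
Op 2: route key 83: none >= 83, wrap to smallest pos 40 -> NA
Op 3: add NB@45 -> ring=[40:NA,45:NB]
Op 4: add NC@76 -> ring=[40:NA,45:NB,76:NC]
Op 5: route key 31: smallest pos >= 31 is 40 -> NA
Op 6: route key 24: smallest pos >= 24 is 40 -> NA
Op 7: remove NA -> ring=[45:NB,76:NC]
Op 8: route key 20: smallest pos >= 20 is 45 -> NB
Final route key 75: smallest pos >= 75 is 76 -> NC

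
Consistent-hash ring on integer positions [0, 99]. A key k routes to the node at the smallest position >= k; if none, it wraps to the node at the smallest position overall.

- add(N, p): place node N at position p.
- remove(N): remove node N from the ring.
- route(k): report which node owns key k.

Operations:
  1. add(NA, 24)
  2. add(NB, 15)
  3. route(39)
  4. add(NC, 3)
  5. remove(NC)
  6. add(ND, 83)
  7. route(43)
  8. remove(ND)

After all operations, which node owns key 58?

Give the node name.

Op 1: add NA@24 -> ring=[24:NA]
Op 2: add NB@15 -> ring=[15:NB,24:NA]
Op 3: route key 39: none >= 39, wrap to smallest pos 15 -> NB
Op 4: add NC@3 -> ring=[3:NC,15:NB,24:NA]
Op 5: remove NC -> ring=[15:NB,24:NA]
Op 6: add ND@83 -> ring=[15:NB,24:NA,83:ND]
Op 7: route key 43: smallest pos >= 43 is 83 -> ND
Op 8: remove ND -> ring=[15:NB,24:NA]
Final route key 58: none >= 58, wrap to smallest pos 15 -> NB

Answer: NB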